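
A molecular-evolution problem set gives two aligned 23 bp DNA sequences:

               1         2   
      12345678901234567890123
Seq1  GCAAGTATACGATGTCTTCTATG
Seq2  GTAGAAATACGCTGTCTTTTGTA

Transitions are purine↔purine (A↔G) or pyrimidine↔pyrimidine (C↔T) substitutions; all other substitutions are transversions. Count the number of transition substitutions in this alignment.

6

The sequences differ at positions 2 (C/T, transition), 4 (A/G, transition), 5 (G/A, transition), 6 (T/A, transversion), 12 (A/C, transversion), 19 (C/T, transition), 21 (A/G, transition), 23 (G/A, transition).
Of the 8 differences, 6 transitions and 2 transversions, so the answer is 6.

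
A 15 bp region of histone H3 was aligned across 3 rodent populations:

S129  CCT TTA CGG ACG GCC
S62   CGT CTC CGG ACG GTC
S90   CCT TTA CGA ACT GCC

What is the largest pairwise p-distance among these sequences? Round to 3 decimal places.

0.400

Pairwise Hamming distances:
  S129 vs S62: 4
  S129 vs S90: 2
  S62 vs S90: 6
The largest is 6 mismatches, between S62 and S90; p = 6/15 = 0.400.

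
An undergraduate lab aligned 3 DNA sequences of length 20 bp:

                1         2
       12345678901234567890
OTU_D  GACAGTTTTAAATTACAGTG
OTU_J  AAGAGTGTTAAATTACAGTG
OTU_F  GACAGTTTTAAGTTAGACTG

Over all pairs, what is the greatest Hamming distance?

6

Pairwise Hamming distances:
  OTU_D vs OTU_J: 3
  OTU_D vs OTU_F: 3
  OTU_J vs OTU_F: 6
The largest is 6, between OTU_J and OTU_F.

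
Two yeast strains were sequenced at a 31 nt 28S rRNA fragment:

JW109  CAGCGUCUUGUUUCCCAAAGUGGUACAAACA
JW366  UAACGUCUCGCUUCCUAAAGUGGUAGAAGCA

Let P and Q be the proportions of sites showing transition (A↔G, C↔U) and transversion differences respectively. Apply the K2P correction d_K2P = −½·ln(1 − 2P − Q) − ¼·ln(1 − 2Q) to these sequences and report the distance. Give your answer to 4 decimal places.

Mismatches occur at site 1 (C/U, transition), site 3 (G/A, transition), site 9 (U/C, transition), site 11 (U/C, transition), site 16 (C/U, transition), site 26 (C/G, transversion), site 29 (A/G, transition).
Of the 7 differences, 6 transitions and 1 transversion over 31 sites: P = 6/31 = 0.193548, Q = 1/31 = 0.032258.
d = −0.5·ln(0.580646) − 0.25·ln(0.935484) = −0.5·(-0.543614) − 0.25·(-0.066691) = 0.2885.

0.2885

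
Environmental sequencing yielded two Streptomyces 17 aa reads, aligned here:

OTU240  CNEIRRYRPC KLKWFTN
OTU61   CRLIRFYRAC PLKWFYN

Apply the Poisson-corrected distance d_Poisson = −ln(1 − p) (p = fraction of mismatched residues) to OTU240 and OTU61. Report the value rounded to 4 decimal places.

Mismatches occur at site 2 (N/R), site 3 (E/L), site 6 (R/F), site 9 (P/A), site 11 (K/P), site 16 (T/Y).
p = 6/17 = 0.352941.
d = −ln(1 − 0.352941) = −ln(0.647059) = 0.4353.

0.4353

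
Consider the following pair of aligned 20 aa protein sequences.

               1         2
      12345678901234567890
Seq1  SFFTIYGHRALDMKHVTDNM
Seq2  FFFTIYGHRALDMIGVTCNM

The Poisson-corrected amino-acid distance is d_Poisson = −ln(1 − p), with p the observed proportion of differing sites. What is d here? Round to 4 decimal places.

0.2231

Mismatches occur at site 1 (S↔F), site 14 (K↔I), site 15 (H↔G), site 18 (D↔C).
p = 4/20 = 0.200000.
d = −ln(1 − 0.200000) = −ln(0.800000) = 0.2231.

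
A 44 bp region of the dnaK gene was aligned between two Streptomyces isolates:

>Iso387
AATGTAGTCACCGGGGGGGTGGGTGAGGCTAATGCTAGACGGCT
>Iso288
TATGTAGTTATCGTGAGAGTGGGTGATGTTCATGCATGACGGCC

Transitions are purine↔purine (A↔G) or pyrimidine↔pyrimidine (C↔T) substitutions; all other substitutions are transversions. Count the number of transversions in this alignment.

Differing sites — 1:A/T (Tv); 9:C/T (Ti); 11:C/T (Ti); 14:G/T (Tv); 16:G/A (Ti); 18:G/A (Ti); 27:G/T (Tv); 29:C/T (Ti); 31:A/C (Tv); 36:T/A (Tv); 37:A/T (Tv); 44:T/C (Ti).
Of the 12 differences, 6 transitions and 6 transversions, so the answer is 6.

6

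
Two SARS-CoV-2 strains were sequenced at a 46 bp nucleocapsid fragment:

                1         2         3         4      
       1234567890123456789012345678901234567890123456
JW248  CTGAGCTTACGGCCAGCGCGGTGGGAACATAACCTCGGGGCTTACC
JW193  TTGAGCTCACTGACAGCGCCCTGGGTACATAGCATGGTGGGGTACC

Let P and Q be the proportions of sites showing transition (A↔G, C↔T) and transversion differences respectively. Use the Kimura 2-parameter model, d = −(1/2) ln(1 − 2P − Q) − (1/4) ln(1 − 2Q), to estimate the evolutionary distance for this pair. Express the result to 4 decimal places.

0.3564

The sequences differ at positions 1 (C/T, transition), 8 (T/C, transition), 11 (G/T, transversion), 13 (C/A, transversion), 20 (G/C, transversion), 21 (G/C, transversion), 26 (A/T, transversion), 32 (A/G, transition), 34 (C/A, transversion), 36 (C/G, transversion), 38 (G/T, transversion), 41 (C/G, transversion), 42 (T/G, transversion).
Of the 13 differences, 3 transitions and 10 transversions over 46 sites: P = 3/46 = 0.065217, Q = 10/46 = 0.217391.
d = −0.5·ln(0.652175) − 0.25·ln(0.565218) = −0.5·(-0.427442) − 0.25·(-0.570544) = 0.3564.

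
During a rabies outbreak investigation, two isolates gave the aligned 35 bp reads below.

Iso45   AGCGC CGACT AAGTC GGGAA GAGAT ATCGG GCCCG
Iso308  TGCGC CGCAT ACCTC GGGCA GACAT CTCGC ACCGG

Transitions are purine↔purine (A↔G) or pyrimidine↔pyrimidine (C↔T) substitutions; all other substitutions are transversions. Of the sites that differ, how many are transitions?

The sequences differ at positions 1 (A/T, transversion), 8 (A/C, transversion), 9 (C/A, transversion), 12 (A/C, transversion), 13 (G/C, transversion), 19 (A/C, transversion), 23 (G/C, transversion), 26 (A/C, transversion), 30 (G/C, transversion), 31 (G/A, transition), 34 (C/G, transversion).
Of the 11 differences, 1 transition and 10 transversions, so the answer is 1.

1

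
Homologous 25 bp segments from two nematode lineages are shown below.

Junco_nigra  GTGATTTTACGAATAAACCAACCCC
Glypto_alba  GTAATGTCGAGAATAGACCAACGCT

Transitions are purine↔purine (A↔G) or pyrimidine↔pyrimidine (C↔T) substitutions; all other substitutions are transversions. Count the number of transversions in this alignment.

Mismatches occur at site 3 (G↔A, transition), site 6 (T↔G, transversion), site 8 (T↔C, transition), site 9 (A↔G, transition), site 10 (C↔A, transversion), site 16 (A↔G, transition), site 23 (C↔G, transversion), site 25 (C↔T, transition).
Of the 8 differences, 5 transitions and 3 transversions, so the answer is 3.

3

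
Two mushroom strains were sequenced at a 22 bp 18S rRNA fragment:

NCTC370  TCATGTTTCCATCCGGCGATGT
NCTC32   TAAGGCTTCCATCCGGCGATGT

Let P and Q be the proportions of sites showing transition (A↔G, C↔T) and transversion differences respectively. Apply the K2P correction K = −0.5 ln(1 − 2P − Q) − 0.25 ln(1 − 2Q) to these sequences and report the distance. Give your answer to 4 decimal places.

The sequences differ at positions 2 (C/A, transversion), 4 (T/G, transversion), 6 (T/C, transition).
Of the 3 differences, 1 transition and 2 transversions over 22 sites: P = 1/22 = 0.045455, Q = 2/22 = 0.090909.
d = −0.5·ln(0.818181) − 0.25·ln(0.818182) = −0.5·(-0.200672) − 0.25·(-0.200670) = 0.1505.

0.1505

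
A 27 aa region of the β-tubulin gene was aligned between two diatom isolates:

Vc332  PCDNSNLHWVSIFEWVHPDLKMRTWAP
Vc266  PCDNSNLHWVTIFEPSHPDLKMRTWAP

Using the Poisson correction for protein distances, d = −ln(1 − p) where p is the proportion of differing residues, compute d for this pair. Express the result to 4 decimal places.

0.1178

Differing sites — 11:S/T; 15:W/P; 16:V/S.
p = 3/27 = 0.111111.
d = −ln(1 − 0.111111) = −ln(0.888889) = 0.1178.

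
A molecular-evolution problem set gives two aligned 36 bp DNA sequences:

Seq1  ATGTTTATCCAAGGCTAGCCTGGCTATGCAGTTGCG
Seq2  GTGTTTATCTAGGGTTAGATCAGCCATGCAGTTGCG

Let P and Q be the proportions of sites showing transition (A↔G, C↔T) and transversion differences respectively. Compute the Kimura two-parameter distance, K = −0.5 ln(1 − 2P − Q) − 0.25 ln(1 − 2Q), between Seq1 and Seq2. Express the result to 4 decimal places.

Mismatches occur at site 1 (A↔G, transition), site 10 (C↔T, transition), site 12 (A↔G, transition), site 15 (C↔T, transition), site 19 (C↔A, transversion), site 20 (C↔T, transition), site 21 (T↔C, transition), site 22 (G↔A, transition), site 25 (T↔C, transition).
Of the 9 differences, 8 transitions and 1 transversion over 36 sites: P = 8/36 = 0.222222, Q = 1/36 = 0.027778.
d = −0.5·ln(0.527778) − 0.25·ln(0.944444) = −0.5·(-0.639080) − 0.25·(-0.057159) = 0.3338.

0.3338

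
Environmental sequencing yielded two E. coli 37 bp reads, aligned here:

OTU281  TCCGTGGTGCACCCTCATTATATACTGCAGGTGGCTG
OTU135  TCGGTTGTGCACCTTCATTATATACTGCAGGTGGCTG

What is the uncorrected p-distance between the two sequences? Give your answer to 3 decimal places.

Mismatches occur at site 3 (C↔G), site 6 (G↔T), site 14 (C↔T).
There are 3 differences over 37 sites, so p = 3/37 = 0.081.

0.081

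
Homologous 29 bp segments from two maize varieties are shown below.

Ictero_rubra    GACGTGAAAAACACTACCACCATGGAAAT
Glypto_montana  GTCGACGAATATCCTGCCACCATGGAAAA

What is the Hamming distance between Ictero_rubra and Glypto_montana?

9

The sequences differ at positions 2 (A/T), 5 (T/A), 6 (G/C), 7 (A/G), 10 (A/T), 12 (C/T), 13 (A/C), 16 (A/G), 29 (T/A).
That gives 9 mismatches out of 29 aligned sites, so the Hamming distance is 9.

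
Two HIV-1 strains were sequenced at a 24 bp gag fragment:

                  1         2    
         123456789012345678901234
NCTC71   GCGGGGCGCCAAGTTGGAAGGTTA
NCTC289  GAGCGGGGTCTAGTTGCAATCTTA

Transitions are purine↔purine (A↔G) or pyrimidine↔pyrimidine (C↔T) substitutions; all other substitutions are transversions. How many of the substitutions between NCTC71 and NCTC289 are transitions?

Differing sites — 2:C/A (Tv); 4:G/C (Tv); 7:C/G (Tv); 9:C/T (Ti); 11:A/T (Tv); 17:G/C (Tv); 20:G/T (Tv); 21:G/C (Tv).
Of the 8 differences, 1 transition and 7 transversions, so the answer is 1.

1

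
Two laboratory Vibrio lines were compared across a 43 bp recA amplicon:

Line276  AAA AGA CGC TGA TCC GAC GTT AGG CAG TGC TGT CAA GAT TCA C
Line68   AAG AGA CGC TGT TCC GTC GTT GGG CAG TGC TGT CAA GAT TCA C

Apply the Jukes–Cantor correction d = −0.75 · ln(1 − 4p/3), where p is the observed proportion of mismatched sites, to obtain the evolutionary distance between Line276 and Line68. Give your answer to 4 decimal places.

Differing sites — 3:A/G; 12:A/T; 17:A/T; 22:A/G.
p = 4/43 = 0.093023.
d = −0.75 · ln(1 − (4/3)·0.093023) = −0.75 · ln(0.875969) = −0.75 · (-0.132425) = 0.0993.

0.0993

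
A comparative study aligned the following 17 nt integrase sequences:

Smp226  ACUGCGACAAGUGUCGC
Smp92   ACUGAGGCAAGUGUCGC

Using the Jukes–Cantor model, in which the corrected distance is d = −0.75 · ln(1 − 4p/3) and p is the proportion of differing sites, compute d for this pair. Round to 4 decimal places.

Mismatches occur at site 5 (C/A), site 7 (A/G).
p = 2/17 = 0.117647.
d = −0.75 · ln(1 − (4/3)·0.117647) = −0.75 · ln(0.843137) = −0.75 · (-0.170626) = 0.1280.

0.1280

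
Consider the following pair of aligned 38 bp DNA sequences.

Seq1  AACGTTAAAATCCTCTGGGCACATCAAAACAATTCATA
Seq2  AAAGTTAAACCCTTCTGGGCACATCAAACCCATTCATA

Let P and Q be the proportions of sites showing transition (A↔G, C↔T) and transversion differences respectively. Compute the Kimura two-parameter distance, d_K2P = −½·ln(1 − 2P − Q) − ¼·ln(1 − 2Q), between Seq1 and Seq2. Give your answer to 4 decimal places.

0.1773

The sequences differ at positions 3 (C/A, transversion), 10 (A/C, transversion), 11 (T/C, transition), 13 (C/T, transition), 29 (A/C, transversion), 31 (A/C, transversion).
Of the 6 differences, 2 transitions and 4 transversions over 38 sites: P = 2/38 = 0.052632, Q = 4/38 = 0.105263.
d = −0.5·ln(0.789473) − 0.25·ln(0.789474) = −0.5·(-0.236390) − 0.25·(-0.236388) = 0.1773.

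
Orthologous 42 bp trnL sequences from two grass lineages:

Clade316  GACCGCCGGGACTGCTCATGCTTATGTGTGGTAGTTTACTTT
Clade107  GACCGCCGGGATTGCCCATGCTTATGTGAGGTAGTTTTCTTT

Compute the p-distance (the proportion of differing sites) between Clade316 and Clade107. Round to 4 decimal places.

Mismatches occur at site 12 (C→T), site 16 (T→C), site 29 (T→A), site 38 (A→T).
There are 4 differences over 42 sites, so p = 4/42 = 0.0952.

0.0952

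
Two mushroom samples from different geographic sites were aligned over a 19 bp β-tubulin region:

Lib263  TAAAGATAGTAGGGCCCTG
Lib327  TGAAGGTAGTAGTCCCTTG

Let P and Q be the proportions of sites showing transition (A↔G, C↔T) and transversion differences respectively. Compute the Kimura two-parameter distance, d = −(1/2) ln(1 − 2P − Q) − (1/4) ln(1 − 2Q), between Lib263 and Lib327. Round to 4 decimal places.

0.3324

The sequences differ at positions 2 (A/G, transition), 6 (A/G, transition), 13 (G/T, transversion), 14 (G/C, transversion), 17 (C/T, transition).
Of the 5 differences, 3 transitions and 2 transversions over 19 sites: P = 3/19 = 0.157895, Q = 2/19 = 0.105263.
d = −0.5·ln(0.578947) − 0.25·ln(0.789474) = −0.5·(-0.546544) − 0.25·(-0.236388) = 0.3324.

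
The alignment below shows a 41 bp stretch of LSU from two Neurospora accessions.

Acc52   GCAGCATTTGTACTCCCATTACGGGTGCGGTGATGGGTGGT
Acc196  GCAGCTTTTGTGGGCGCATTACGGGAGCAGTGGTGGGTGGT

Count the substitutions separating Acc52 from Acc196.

Differing sites — 6:A/T; 12:A/G; 13:C/G; 14:T/G; 16:C/G; 26:T/A; 29:G/A; 33:A/G.
That gives 8 mismatches out of 41 aligned sites, so the Hamming distance is 8.

8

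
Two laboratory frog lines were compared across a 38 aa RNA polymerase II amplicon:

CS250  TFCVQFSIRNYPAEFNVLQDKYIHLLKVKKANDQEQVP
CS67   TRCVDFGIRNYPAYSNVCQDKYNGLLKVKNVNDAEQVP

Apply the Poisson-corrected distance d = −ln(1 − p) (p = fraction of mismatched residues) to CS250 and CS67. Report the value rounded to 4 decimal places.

0.3417

Mismatches occur at site 2 (F→R), site 5 (Q→D), site 7 (S→G), site 14 (E→Y), site 15 (F→S), site 18 (L→C), site 23 (I→N), site 24 (H→G), site 30 (K→N), site 31 (A→V), site 34 (Q→A).
p = 11/38 = 0.289474.
d = −ln(1 − 0.289474) = −ln(0.710526) = 0.3417.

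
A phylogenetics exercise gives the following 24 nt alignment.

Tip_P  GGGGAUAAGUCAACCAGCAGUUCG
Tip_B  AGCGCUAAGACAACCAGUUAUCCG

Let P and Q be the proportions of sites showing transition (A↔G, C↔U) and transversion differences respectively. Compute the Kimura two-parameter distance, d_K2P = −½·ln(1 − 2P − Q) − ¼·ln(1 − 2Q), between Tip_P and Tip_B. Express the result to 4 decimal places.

0.4479

Differing sites — 1:G/A (Ti); 3:G/C (Tv); 5:A/C (Tv); 10:U/A (Tv); 18:C/U (Ti); 19:A/U (Tv); 20:G/A (Ti); 22:U/C (Ti).
Of the 8 differences, 4 transitions and 4 transversions over 24 sites: P = 4/24 = 0.166667, Q = 4/24 = 0.166667.
d = −0.5·ln(0.499999) − 0.25·ln(0.666666) = −0.5·(-0.693149) − 0.25·(-0.405466) = 0.4479.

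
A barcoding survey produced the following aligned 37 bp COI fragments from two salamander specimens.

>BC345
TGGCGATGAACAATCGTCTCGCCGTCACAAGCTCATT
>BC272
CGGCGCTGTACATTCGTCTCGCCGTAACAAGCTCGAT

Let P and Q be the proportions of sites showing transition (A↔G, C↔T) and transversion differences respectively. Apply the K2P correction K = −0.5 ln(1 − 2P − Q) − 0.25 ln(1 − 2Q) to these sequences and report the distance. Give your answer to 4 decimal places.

0.2181

Differing sites — 1:T/C (Ti); 6:A/C (Tv); 9:A/T (Tv); 13:A/T (Tv); 26:C/A (Tv); 35:A/G (Ti); 36:T/A (Tv).
Of the 7 differences, 2 transitions and 5 transversions over 37 sites: P = 2/37 = 0.054054, Q = 5/37 = 0.135135.
d = −0.5·ln(0.756757) − 0.25·ln(0.729730) = −0.5·(-0.278713) − 0.25·(-0.315081) = 0.2181.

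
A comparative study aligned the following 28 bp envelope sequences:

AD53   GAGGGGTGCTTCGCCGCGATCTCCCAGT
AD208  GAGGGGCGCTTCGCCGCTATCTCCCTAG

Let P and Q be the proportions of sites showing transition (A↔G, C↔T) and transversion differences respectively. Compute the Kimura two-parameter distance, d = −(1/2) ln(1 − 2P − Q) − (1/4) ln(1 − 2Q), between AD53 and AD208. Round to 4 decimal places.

Mismatches occur at site 7 (T/C, transition), site 18 (G/T, transversion), site 26 (A/T, transversion), site 27 (G/A, transition), site 28 (T/G, transversion).
Of the 5 differences, 2 transitions and 3 transversions over 28 sites: P = 2/28 = 0.071429, Q = 3/28 = 0.107143.
d = −0.5·ln(0.749999) − 0.25·ln(0.785714) = −0.5·(-0.287683) − 0.25·(-0.241162) = 0.2041.

0.2041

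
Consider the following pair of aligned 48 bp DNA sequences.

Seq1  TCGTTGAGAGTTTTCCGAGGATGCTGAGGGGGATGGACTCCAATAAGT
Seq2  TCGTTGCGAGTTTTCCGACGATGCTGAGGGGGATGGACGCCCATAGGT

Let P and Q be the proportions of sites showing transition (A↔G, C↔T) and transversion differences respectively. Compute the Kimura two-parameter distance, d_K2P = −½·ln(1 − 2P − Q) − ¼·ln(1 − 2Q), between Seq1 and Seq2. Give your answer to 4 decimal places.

Differing sites — 7:A/C (Tv); 19:G/C (Tv); 39:T/G (Tv); 42:A/C (Tv); 46:A/G (Ti).
Of the 5 differences, 1 transition and 4 transversions over 48 sites: P = 1/48 = 0.020833, Q = 4/48 = 0.083333.
d = −0.5·ln(0.875001) − 0.25·ln(0.833334) = −0.5·(-0.133530) − 0.25·(-0.182321) = 0.1123.

0.1123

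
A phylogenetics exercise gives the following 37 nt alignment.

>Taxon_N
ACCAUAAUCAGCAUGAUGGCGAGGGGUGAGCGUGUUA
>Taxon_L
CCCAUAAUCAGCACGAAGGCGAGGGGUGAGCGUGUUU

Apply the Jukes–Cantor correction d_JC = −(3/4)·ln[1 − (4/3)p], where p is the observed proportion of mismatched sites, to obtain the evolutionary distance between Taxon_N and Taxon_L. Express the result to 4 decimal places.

The sequences differ at positions 1 (A/C), 14 (U/C), 17 (U/A), 37 (A/U).
p = 4/37 = 0.108108.
d = −0.75 · ln(1 − (4/3)·0.108108) = −0.75 · ln(0.855856) = −0.75 · (-0.155653) = 0.1167.

0.1167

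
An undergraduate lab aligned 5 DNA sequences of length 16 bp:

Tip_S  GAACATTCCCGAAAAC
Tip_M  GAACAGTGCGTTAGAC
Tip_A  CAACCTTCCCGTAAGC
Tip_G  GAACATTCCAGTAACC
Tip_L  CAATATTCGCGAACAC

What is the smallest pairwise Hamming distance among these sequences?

3

Pairwise Hamming distances:
  Tip_S vs Tip_M: 6
  Tip_S vs Tip_A: 4
  Tip_S vs Tip_G: 3
  Tip_S vs Tip_L: 4
  Tip_M vs Tip_A: 8
  Tip_M vs Tip_G: 6
  Tip_M vs Tip_L: 9
  Tip_A vs Tip_G: 4
  Tip_A vs Tip_L: 6
  Tip_G vs Tip_L: 7
The smallest is 3, between Tip_S and Tip_G.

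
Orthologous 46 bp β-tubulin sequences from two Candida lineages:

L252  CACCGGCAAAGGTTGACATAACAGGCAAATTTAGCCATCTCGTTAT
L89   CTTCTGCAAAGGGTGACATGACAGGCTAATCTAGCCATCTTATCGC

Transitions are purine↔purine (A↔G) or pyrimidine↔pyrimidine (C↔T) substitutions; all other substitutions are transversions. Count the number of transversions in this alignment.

Differing sites — 2:A/T (Tv); 3:C/T (Ti); 5:G/T (Tv); 13:T/G (Tv); 20:A/G (Ti); 27:A/T (Tv); 31:T/C (Ti); 41:C/T (Ti); 42:G/A (Ti); 44:T/C (Ti); 45:A/G (Ti); 46:T/C (Ti).
Of the 12 differences, 8 transitions and 4 transversions, so the answer is 4.

4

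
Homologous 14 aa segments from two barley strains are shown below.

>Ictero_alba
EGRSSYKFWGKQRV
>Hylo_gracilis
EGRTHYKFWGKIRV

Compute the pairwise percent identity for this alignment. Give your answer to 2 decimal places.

78.57%

Mismatches occur at site 4 (S↔T), site 5 (S↔H), site 12 (Q↔I).
11 of the 14 sites match, so the percent identity is 11/14 × 100 = 78.57%.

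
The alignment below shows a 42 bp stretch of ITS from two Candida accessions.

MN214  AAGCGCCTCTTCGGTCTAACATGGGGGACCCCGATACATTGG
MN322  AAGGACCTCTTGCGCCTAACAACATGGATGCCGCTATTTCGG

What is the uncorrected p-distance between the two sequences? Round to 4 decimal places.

The sequences differ at positions 4 (C/G), 5 (G/A), 12 (C/G), 13 (G/C), 15 (T/C), 22 (T/A), 23 (G/C), 24 (G/A), 25 (G/T), 29 (C/T), 30 (C/G), 34 (A/C), 37 (C/T), 38 (A/T), 40 (T/C).
There are 15 differences over 42 sites, so p = 15/42 = 0.3571.

0.3571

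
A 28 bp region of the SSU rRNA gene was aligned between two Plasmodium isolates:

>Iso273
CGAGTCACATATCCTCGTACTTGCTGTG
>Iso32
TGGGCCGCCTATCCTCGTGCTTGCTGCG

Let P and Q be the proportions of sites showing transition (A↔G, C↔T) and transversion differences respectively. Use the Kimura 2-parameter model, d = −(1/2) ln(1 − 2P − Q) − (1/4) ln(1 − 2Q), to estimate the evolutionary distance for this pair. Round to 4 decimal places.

Mismatches occur at site 1 (C/T, transition), site 3 (A/G, transition), site 5 (T/C, transition), site 7 (A/G, transition), site 9 (A/C, transversion), site 19 (A/G, transition), site 27 (T/C, transition).
Of the 7 differences, 6 transitions and 1 transversion over 28 sites: P = 6/28 = 0.214286, Q = 1/28 = 0.035714.
d = −0.5·ln(0.535714) − 0.25·ln(0.928572) = −0.5·(-0.624155) − 0.25·(-0.074107) = 0.3306.

0.3306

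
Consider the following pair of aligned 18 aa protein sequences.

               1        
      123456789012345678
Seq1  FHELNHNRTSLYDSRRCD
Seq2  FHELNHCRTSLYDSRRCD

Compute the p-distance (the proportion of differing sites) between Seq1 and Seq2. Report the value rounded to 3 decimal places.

The sequences differ at position 7 (N/C).
There are 1 differences over 18 sites, so p = 1/18 = 0.056.

0.056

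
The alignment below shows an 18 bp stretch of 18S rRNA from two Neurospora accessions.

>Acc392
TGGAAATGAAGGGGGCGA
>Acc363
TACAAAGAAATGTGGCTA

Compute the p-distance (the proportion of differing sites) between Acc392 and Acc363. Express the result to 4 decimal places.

0.3889

Mismatches occur at site 2 (G→A), site 3 (G→C), site 7 (T→G), site 8 (G→A), site 11 (G→T), site 13 (G→T), site 17 (G→T).
There are 7 differences over 18 sites, so p = 7/18 = 0.3889.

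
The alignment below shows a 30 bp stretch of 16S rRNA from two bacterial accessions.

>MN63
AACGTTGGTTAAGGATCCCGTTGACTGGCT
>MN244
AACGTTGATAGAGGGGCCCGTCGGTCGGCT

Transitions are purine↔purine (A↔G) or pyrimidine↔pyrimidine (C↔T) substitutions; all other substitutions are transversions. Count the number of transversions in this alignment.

Mismatches occur at site 8 (G↔A, transition), site 10 (T↔A, transversion), site 11 (A↔G, transition), site 15 (A↔G, transition), site 16 (T↔G, transversion), site 22 (T↔C, transition), site 24 (A↔G, transition), site 25 (C↔T, transition), site 26 (T↔C, transition).
Of the 9 differences, 7 transitions and 2 transversions, so the answer is 2.

2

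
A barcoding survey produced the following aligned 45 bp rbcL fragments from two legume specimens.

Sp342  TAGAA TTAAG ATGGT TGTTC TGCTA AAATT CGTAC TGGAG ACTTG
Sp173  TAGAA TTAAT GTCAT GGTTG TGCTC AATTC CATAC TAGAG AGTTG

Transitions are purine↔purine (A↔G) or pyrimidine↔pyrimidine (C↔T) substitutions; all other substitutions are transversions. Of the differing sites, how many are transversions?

7

Differing sites — 10:G/T (Tv); 11:A/G (Ti); 13:G/C (Tv); 14:G/A (Ti); 16:T/G (Tv); 20:C/G (Tv); 25:A/C (Tv); 28:A/T (Tv); 30:T/C (Ti); 32:G/A (Ti); 37:G/A (Ti); 42:C/G (Tv).
Of the 12 differences, 5 transitions and 7 transversions, so the answer is 7.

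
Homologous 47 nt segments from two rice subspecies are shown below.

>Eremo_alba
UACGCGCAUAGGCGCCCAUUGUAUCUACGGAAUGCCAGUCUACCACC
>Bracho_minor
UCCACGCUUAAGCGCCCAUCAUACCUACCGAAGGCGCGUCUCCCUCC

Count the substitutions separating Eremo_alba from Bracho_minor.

13

Mismatches occur at site 2 (A↔C), site 4 (G↔A), site 8 (A↔U), site 11 (G↔A), site 20 (U↔C), site 21 (G↔A), site 24 (U↔C), site 29 (G↔C), site 33 (U↔G), site 36 (C↔G), site 37 (A↔C), site 42 (A↔C), site 45 (A↔U).
That gives 13 mismatches out of 47 aligned sites, so the Hamming distance is 13.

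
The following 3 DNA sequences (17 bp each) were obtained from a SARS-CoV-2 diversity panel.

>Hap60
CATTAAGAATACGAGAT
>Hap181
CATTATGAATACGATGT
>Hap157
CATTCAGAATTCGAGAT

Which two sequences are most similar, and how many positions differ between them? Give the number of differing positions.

Pairwise Hamming distances:
  Hap60 vs Hap181: 3
  Hap60 vs Hap157: 2
  Hap181 vs Hap157: 5
The smallest is 2, between Hap60 and Hap157.

2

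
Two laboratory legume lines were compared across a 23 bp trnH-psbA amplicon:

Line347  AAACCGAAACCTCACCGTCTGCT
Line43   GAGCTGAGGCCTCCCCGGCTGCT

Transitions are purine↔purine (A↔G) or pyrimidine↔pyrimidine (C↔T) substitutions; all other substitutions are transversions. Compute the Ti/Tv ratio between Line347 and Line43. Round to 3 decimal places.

The sequences differ at positions 1 (A/G, transition), 3 (A/G, transition), 5 (C/T, transition), 8 (A/G, transition), 9 (A/G, transition), 14 (A/C, transversion), 18 (T/G, transversion).
Of the 7 differences, 5 transitions and 2 transversions, so Ti/Tv = 5/2 = 2.500.

2.500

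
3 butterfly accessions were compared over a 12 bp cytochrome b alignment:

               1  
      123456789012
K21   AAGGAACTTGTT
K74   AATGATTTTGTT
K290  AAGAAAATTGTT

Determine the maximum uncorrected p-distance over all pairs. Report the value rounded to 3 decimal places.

Pairwise Hamming distances:
  K21 vs K74: 3
  K21 vs K290: 2
  K74 vs K290: 4
The largest is 4 mismatches, between K74 and K290; p = 4/12 = 0.333.

0.333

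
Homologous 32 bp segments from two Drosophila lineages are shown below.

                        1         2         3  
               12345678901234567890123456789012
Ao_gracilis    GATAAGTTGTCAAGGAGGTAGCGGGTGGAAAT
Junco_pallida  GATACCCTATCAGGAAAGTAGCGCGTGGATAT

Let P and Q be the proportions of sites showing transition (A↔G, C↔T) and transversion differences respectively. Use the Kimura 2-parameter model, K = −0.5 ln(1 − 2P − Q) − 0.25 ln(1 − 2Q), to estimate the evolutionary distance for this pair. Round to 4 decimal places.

0.3596

The sequences differ at positions 5 (A/C, transversion), 6 (G/C, transversion), 7 (T/C, transition), 9 (G/A, transition), 13 (A/G, transition), 15 (G/A, transition), 17 (G/A, transition), 24 (G/C, transversion), 30 (A/T, transversion).
Of the 9 differences, 5 transitions and 4 transversions over 32 sites: P = 5/32 = 0.156250, Q = 4/32 = 0.125000.
d = −0.5·ln(0.562500) − 0.25·ln(0.750000) = −0.5·(-0.575364) − 0.25·(-0.287682) = 0.3596.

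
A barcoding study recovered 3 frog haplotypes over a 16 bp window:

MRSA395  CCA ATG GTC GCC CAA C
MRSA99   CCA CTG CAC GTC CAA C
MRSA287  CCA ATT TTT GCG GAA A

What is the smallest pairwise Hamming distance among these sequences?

4

Pairwise Hamming distances:
  MRSA395 vs MRSA99: 4
  MRSA395 vs MRSA287: 6
  MRSA99 vs MRSA287: 9
The smallest is 4, between MRSA395 and MRSA99.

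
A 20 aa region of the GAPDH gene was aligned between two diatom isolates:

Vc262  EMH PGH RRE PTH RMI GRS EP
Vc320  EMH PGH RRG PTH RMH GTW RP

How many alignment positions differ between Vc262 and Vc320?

5

Differing sites — 9:E/G; 15:I/H; 17:R/T; 18:S/W; 19:E/R.
That gives 5 mismatches out of 20 aligned sites, so the Hamming distance is 5.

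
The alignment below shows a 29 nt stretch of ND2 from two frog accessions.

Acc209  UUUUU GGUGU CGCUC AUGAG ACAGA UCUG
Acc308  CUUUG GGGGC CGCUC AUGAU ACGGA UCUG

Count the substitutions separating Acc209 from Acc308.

6

The sequences differ at positions 1 (U/C), 5 (U/G), 8 (U/G), 10 (U/C), 20 (G/U), 23 (A/G).
That gives 6 mismatches out of 29 aligned sites, so the Hamming distance is 6.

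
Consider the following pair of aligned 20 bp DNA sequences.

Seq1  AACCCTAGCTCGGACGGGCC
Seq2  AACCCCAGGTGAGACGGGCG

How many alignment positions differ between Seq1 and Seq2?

Differing sites — 6:T/C; 9:C/G; 11:C/G; 12:G/A; 20:C/G.
That gives 5 mismatches out of 20 aligned sites, so the Hamming distance is 5.

5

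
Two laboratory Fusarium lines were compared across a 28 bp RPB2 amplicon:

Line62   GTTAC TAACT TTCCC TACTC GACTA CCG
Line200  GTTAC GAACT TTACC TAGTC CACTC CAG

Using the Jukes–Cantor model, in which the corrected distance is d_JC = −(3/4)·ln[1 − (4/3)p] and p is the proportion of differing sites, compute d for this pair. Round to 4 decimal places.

0.2524

Mismatches occur at site 6 (T→G), site 13 (C→A), site 18 (C→G), site 21 (G→C), site 25 (A→C), site 27 (C→A).
p = 6/28 = 0.214286.
d = −0.75 · ln(1 − (4/3)·0.214286) = −0.75 · ln(0.714285) = −0.75 · (-0.336473) = 0.2524.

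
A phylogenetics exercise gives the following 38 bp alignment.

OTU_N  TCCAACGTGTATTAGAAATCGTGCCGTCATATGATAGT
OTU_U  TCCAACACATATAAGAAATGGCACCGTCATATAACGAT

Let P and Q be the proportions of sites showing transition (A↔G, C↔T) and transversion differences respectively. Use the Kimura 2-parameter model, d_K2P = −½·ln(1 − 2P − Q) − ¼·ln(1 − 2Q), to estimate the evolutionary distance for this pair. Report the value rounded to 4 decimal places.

Mismatches occur at site 7 (G↔A, transition), site 8 (T↔C, transition), site 9 (G↔A, transition), site 13 (T↔A, transversion), site 20 (C↔G, transversion), site 22 (T↔C, transition), site 23 (G↔A, transition), site 33 (G↔A, transition), site 35 (T↔C, transition), site 36 (A↔G, transition), site 37 (G↔A, transition).
Of the 11 differences, 9 transitions and 2 transversions over 38 sites: P = 9/38 = 0.236842, Q = 2/38 = 0.052632.
d = −0.5·ln(0.473684) − 0.25·ln(0.894736) = −0.5·(-0.747215) − 0.25·(-0.111227) = 0.4014.

0.4014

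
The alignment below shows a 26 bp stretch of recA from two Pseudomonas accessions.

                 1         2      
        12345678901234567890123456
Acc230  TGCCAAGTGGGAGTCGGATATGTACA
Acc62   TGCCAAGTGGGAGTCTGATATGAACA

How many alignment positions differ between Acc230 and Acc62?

2

Mismatches occur at site 16 (G/T), site 23 (T/A).
That gives 2 mismatches out of 26 aligned sites, so the Hamming distance is 2.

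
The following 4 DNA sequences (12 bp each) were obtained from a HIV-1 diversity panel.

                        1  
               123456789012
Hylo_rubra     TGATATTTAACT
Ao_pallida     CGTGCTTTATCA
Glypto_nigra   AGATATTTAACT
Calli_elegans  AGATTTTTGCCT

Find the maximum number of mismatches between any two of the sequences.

7

Pairwise Hamming distances:
  Hylo_rubra vs Ao_pallida: 6
  Hylo_rubra vs Glypto_nigra: 1
  Hylo_rubra vs Calli_elegans: 4
  Ao_pallida vs Glypto_nigra: 6
  Ao_pallida vs Calli_elegans: 7
  Glypto_nigra vs Calli_elegans: 3
The largest is 7, between Ao_pallida and Calli_elegans.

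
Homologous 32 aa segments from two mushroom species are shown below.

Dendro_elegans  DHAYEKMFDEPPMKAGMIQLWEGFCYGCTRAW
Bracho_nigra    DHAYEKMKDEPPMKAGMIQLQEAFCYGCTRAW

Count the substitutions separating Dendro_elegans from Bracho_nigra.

Mismatches occur at site 8 (F→K), site 21 (W→Q), site 23 (G→A).
That gives 3 mismatches out of 32 aligned sites, so the Hamming distance is 3.

3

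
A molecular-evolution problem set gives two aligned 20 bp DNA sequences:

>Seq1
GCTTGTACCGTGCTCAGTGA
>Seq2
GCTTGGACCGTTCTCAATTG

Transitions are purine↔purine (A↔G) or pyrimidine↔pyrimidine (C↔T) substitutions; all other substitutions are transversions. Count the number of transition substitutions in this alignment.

2

Differing sites — 6:T/G (Tv); 12:G/T (Tv); 17:G/A (Ti); 19:G/T (Tv); 20:A/G (Ti).
Of the 5 differences, 2 transitions and 3 transversions, so the answer is 2.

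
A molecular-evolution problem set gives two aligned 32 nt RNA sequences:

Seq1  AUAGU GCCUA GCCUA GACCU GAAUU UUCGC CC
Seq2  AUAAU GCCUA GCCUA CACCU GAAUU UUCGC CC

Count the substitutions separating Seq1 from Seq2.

Mismatches occur at site 4 (G↔A), site 16 (G↔C).
That gives 2 mismatches out of 32 aligned sites, so the Hamming distance is 2.

2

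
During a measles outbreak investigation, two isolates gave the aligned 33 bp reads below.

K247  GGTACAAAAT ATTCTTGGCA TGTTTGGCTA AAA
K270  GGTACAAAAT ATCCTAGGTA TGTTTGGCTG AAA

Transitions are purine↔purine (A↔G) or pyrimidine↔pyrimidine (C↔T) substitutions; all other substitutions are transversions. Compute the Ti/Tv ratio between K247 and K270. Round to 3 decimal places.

3.000

The sequences differ at positions 13 (T/C, transition), 16 (T/A, transversion), 19 (C/T, transition), 30 (A/G, transition).
Of the 4 differences, 3 transitions and 1 transversion, so Ti/Tv = 3/1 = 3.000.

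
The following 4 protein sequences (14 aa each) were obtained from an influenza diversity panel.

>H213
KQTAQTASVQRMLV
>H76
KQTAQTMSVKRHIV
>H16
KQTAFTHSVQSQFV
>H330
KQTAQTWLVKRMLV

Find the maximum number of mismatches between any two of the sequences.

7

Pairwise Hamming distances:
  H213 vs H76: 4
  H213 vs H16: 5
  H213 vs H330: 3
  H76 vs H16: 6
  H76 vs H330: 4
  H16 vs H330: 7
The largest is 7, between H16 and H330.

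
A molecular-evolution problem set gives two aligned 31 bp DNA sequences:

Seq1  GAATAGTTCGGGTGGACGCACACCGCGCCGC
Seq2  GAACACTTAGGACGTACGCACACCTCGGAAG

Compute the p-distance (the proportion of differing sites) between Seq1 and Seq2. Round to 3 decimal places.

Mismatches occur at site 4 (T/C), site 6 (G/C), site 9 (C/A), site 12 (G/A), site 13 (T/C), site 15 (G/T), site 25 (G/T), site 28 (C/G), site 29 (C/A), site 30 (G/A), site 31 (C/G).
There are 11 differences over 31 sites, so p = 11/31 = 0.355.

0.355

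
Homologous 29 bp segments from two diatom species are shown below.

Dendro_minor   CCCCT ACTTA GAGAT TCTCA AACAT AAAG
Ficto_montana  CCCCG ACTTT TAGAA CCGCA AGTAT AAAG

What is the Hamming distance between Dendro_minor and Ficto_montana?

8

The sequences differ at positions 5 (T/G), 10 (A/T), 11 (G/T), 15 (T/A), 16 (T/C), 18 (T/G), 22 (A/G), 23 (C/T).
That gives 8 mismatches out of 29 aligned sites, so the Hamming distance is 8.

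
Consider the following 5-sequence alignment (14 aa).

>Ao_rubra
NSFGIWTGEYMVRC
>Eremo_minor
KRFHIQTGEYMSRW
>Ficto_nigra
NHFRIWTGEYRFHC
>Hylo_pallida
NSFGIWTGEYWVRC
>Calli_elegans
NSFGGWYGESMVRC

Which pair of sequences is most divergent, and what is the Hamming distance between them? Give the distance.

Pairwise Hamming distances:
  Ao_rubra vs Eremo_minor: 6
  Ao_rubra vs Ficto_nigra: 5
  Ao_rubra vs Hylo_pallida: 1
  Ao_rubra vs Calli_elegans: 3
  Eremo_minor vs Ficto_nigra: 8
  Eremo_minor vs Hylo_pallida: 7
  Eremo_minor vs Calli_elegans: 9
  Ficto_nigra vs Hylo_pallida: 5
  Ficto_nigra vs Calli_elegans: 8
  Hylo_pallida vs Calli_elegans: 4
The largest is 9, between Eremo_minor and Calli_elegans.

9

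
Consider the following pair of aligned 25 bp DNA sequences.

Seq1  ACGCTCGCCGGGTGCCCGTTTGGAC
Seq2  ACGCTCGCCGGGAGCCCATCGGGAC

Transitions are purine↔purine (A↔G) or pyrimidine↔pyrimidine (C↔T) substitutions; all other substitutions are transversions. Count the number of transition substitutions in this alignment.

The sequences differ at positions 13 (T/A, transversion), 18 (G/A, transition), 20 (T/C, transition), 21 (T/G, transversion).
Of the 4 differences, 2 transitions and 2 transversions, so the answer is 2.

2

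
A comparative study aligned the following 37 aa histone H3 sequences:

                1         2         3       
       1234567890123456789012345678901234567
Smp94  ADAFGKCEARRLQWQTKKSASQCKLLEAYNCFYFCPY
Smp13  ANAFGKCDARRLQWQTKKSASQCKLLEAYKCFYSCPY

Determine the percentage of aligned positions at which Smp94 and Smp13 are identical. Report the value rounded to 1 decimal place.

The sequences differ at positions 2 (D/N), 8 (E/D), 30 (N/K), 34 (F/S).
33 of the 37 sites match, so the percent identity is 33/37 × 100 = 89.2%.

89.2%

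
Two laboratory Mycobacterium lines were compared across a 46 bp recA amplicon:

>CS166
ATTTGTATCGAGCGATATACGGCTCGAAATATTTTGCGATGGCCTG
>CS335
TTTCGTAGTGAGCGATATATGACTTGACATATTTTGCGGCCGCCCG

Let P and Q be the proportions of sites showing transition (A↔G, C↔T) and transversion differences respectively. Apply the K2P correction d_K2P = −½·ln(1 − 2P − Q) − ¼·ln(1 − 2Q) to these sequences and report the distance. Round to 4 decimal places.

0.3330

Mismatches occur at site 1 (A/T, transversion), site 4 (T/C, transition), site 8 (T/G, transversion), site 9 (C/T, transition), site 20 (C/T, transition), site 22 (G/A, transition), site 25 (C/T, transition), site 28 (A/C, transversion), site 39 (A/G, transition), site 40 (T/C, transition), site 41 (G/C, transversion), site 45 (T/C, transition).
Of the 12 differences, 8 transitions and 4 transversions over 46 sites: P = 8/46 = 0.173913, Q = 4/46 = 0.086957.
d = −0.5·ln(0.565217) − 0.25·ln(0.826086) = −0.5·(-0.570546) − 0.25·(-0.191056) = 0.3330.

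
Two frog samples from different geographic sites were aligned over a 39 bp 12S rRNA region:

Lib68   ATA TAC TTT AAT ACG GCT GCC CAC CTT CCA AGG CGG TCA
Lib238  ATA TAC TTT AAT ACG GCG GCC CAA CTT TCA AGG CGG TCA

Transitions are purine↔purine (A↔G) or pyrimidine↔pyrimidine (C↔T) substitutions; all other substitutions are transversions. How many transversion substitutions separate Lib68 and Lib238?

2

The sequences differ at positions 18 (T/G, transversion), 24 (C/A, transversion), 28 (C/T, transition).
Of the 3 differences, 1 transition and 2 transversions, so the answer is 2.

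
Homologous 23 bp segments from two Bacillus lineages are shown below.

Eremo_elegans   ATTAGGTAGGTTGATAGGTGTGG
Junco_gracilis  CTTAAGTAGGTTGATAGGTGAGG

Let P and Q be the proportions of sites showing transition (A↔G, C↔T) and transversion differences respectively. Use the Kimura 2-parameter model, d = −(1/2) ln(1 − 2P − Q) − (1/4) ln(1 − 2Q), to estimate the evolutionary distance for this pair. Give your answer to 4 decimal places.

0.1433

The sequences differ at positions 1 (A/C, transversion), 5 (G/A, transition), 21 (T/A, transversion).
Of the 3 differences, 1 transition and 2 transversions over 23 sites: P = 1/23 = 0.043478, Q = 2/23 = 0.086957.
d = −0.5·ln(0.826087) − 0.25·ln(0.826086) = −0.5·(-0.191055) − 0.25·(-0.191056) = 0.1433.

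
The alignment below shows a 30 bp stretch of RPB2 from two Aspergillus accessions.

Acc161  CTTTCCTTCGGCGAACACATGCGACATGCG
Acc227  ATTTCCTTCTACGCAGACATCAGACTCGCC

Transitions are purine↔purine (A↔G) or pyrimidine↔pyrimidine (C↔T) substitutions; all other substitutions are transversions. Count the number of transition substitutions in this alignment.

Mismatches occur at site 1 (C/A, transversion), site 10 (G/T, transversion), site 11 (G/A, transition), site 14 (A/C, transversion), site 16 (C/G, transversion), site 21 (G/C, transversion), site 22 (C/A, transversion), site 26 (A/T, transversion), site 27 (T/C, transition), site 30 (G/C, transversion).
Of the 10 differences, 2 transitions and 8 transversions, so the answer is 2.

2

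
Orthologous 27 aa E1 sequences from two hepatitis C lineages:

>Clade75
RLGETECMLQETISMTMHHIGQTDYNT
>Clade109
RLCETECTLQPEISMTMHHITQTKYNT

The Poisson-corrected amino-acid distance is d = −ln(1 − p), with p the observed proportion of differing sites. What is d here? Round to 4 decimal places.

Differing sites — 3:G/C; 8:M/T; 11:E/P; 12:T/E; 21:G/T; 24:D/K.
p = 6/27 = 0.222222.
d = −ln(1 − 0.222222) = −ln(0.777778) = 0.2513.

0.2513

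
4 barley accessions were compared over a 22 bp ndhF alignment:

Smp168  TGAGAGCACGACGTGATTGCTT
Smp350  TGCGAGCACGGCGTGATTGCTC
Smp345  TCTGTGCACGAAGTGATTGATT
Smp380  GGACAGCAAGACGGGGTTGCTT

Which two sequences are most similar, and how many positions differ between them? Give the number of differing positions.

Pairwise Hamming distances:
  Smp168 vs Smp350: 3
  Smp168 vs Smp345: 5
  Smp168 vs Smp380: 5
  Smp350 vs Smp345: 7
  Smp350 vs Smp380: 8
  Smp345 vs Smp380: 10
The smallest is 3, between Smp168 and Smp350.

3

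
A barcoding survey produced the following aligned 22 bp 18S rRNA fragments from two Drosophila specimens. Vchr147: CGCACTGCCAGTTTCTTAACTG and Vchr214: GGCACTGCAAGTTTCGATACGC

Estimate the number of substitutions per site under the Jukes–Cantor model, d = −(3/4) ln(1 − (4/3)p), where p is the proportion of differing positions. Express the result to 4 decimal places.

0.4141

The sequences differ at positions 1 (C/G), 9 (C/A), 16 (T/G), 17 (T/A), 18 (A/T), 21 (T/G), 22 (G/C).
p = 7/22 = 0.318182.
d = −0.75 · ln(1 − (4/3)·0.318182) = −0.75 · ln(0.575757) = −0.75 · (-0.552070) = 0.4141.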